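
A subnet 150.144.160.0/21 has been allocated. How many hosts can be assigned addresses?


Host bits = 32 - 21 = 11
Total addresses = 2^11 = 2048
Usable = total - 2 (network and broadcast)
Usable hosts: 2046


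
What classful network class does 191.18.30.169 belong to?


First octet: 191
Binary: 10111111
10xxxxxx -> Class B (128-191)
Class B, default mask 255.255.0.0 (/16)


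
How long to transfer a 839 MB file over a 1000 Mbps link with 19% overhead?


Effective throughput = 1000 * (1 - 19/100) = 810 Mbps
File size in Mb = 839 * 8 = 6712 Mb
Time = 6712 / 810
Time = 8.2864 seconds


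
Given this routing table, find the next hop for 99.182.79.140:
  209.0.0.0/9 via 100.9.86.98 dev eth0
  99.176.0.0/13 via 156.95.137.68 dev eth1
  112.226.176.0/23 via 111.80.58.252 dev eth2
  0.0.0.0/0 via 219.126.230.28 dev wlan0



Longest prefix match for 99.182.79.140:
  /9 209.0.0.0: no
  /13 99.176.0.0: MATCH
  /23 112.226.176.0: no
  /0 0.0.0.0: MATCH
Selected: next-hop 156.95.137.68 via eth1 (matched /13)


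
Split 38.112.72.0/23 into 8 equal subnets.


New prefix = 23 + 3 = 26
Each subnet has 64 addresses
  38.112.72.0/26
  38.112.72.64/26
  38.112.72.128/26
  38.112.72.192/26
  38.112.73.0/26
  38.112.73.64/26
  38.112.73.128/26
  38.112.73.192/26
Subnets: 38.112.72.0/26, 38.112.72.64/26, 38.112.72.128/26, 38.112.72.192/26, 38.112.73.0/26, 38.112.73.64/26, 38.112.73.128/26, 38.112.73.192/26


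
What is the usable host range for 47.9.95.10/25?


Network: 47.9.95.0
Broadcast: 47.9.95.127
First usable = network + 1
Last usable = broadcast - 1
Range: 47.9.95.1 to 47.9.95.126


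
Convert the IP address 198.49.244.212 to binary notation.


198 = 11000110
49 = 00110001
244 = 11110100
212 = 11010100
Binary: 11000110.00110001.11110100.11010100


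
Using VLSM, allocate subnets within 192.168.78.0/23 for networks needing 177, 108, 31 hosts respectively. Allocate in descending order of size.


177 hosts -> /24 (254 usable): 192.168.78.0/24
108 hosts -> /25 (126 usable): 192.168.79.0/25
31 hosts -> /26 (62 usable): 192.168.79.128/26
Allocation: 192.168.78.0/24 (177 hosts, 254 usable); 192.168.79.0/25 (108 hosts, 126 usable); 192.168.79.128/26 (31 hosts, 62 usable)


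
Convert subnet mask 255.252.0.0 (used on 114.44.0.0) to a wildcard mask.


Subnet mask: 255.252.0.0
Wildcard = 255.255.255.255 - subnet mask
255 - 255 = 0
255 - 252 = 3
255 - 0 = 255
255 - 0 = 255
Wildcard: 0.3.255.255


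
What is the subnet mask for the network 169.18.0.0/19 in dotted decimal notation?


/19 means 19 network bits, 13 host bits
Binary: 11111111111111111110000000000000
Mask: 255.255.224.0


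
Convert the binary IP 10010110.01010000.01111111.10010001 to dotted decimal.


10010110 = 150
01010000 = 80
01111111 = 127
10010001 = 145
IP: 150.80.127.145


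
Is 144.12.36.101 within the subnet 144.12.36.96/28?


Subnet network: 144.12.36.96
Test IP AND mask: 144.12.36.96
Yes, 144.12.36.101 is in 144.12.36.96/28


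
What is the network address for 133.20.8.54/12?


IP:   10000101.00010100.00001000.00110110
Mask: 11111111.11110000.00000000.00000000
AND operation:
Net:  10000101.00010000.00000000.00000000
Network: 133.16.0.0/12


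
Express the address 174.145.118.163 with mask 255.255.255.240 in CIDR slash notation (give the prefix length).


Binary: 11111111.11111111.11111111.11110000
Count leading 1s
Prefix: /28


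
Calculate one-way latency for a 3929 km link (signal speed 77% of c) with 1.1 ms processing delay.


Speed = 0.77 * 3e5 km/s = 231000 km/s
Propagation delay = 3929 / 231000 = 0.017 s = 17.0087 ms
Processing delay = 1.1 ms
Total one-way latency = 18.1087 ms


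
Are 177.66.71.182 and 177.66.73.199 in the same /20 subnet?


Mask: 255.255.240.0
177.66.71.182 AND mask = 177.66.64.0
177.66.73.199 AND mask = 177.66.64.0
Yes, same subnet (177.66.64.0)


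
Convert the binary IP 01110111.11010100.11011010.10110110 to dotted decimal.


01110111 = 119
11010100 = 212
11011010 = 218
10110110 = 182
IP: 119.212.218.182


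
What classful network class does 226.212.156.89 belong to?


First octet: 226
Binary: 11100010
1110xxxx -> Class D (224-239)
Class D (multicast), default mask N/A


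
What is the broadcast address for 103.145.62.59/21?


Network: 103.145.56.0/21
Host bits = 11
Set all host bits to 1:
Broadcast: 103.145.63.255


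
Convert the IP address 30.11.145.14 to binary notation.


30 = 00011110
11 = 00001011
145 = 10010001
14 = 00001110
Binary: 00011110.00001011.10010001.00001110


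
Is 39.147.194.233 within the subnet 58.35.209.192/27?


Subnet network: 58.35.209.192
Test IP AND mask: 39.147.194.224
No, 39.147.194.233 is not in 58.35.209.192/27


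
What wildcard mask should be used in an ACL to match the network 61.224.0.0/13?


Subnet mask: 255.248.0.0
Wildcard = 255.255.255.255 - subnet mask
255 - 255 = 0
255 - 248 = 7
255 - 0 = 255
255 - 0 = 255
Wildcard: 0.7.255.255


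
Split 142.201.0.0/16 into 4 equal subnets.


New prefix = 16 + 2 = 18
Each subnet has 16384 addresses
  142.201.0.0/18
  142.201.64.0/18
  142.201.128.0/18
  142.201.192.0/18
Subnets: 142.201.0.0/18, 142.201.64.0/18, 142.201.128.0/18, 142.201.192.0/18


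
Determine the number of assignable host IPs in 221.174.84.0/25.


Host bits = 32 - 25 = 7
Total addresses = 2^7 = 128
Usable = total - 2 (network and broadcast)
Usable hosts: 126


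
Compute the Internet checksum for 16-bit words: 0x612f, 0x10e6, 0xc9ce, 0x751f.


Sum all words (with carry folding):
+ 0x612f = 0x612f
+ 0x10e6 = 0x7215
+ 0xc9ce = 0x3be4
+ 0x751f = 0xb103
One's complement: ~0xb103
Checksum = 0x4efc


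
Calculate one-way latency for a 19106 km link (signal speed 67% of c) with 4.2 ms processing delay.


Speed = 0.67 * 3e5 km/s = 201000 km/s
Propagation delay = 19106 / 201000 = 0.0951 s = 95.0547 ms
Processing delay = 4.2 ms
Total one-way latency = 99.2547 ms


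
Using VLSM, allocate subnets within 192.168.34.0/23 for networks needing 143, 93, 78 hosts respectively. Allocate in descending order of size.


143 hosts -> /24 (254 usable): 192.168.34.0/24
93 hosts -> /25 (126 usable): 192.168.35.0/25
78 hosts -> /25 (126 usable): 192.168.35.128/25
Allocation: 192.168.34.0/24 (143 hosts, 254 usable); 192.168.35.0/25 (93 hosts, 126 usable); 192.168.35.128/25 (78 hosts, 126 usable)


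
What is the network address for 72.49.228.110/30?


IP:   01001000.00110001.11100100.01101110
Mask: 11111111.11111111.11111111.11111100
AND operation:
Net:  01001000.00110001.11100100.01101100
Network: 72.49.228.108/30


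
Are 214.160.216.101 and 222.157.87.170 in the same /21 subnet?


Mask: 255.255.248.0
214.160.216.101 AND mask = 214.160.216.0
222.157.87.170 AND mask = 222.157.80.0
No, different subnets (214.160.216.0 vs 222.157.80.0)


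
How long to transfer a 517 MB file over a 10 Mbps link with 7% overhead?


Effective throughput = 10 * (1 - 7/100) = 9.3 Mbps
File size in Mb = 517 * 8 = 4136 Mb
Time = 4136 / 9.3
Time = 444.7312 seconds


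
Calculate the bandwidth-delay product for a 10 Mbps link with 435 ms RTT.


BDP = bandwidth * RTT
= 10 Mbps * 435 ms
= 10 * 1e6 * 435 / 1000 bits
= 4350000 bits
= 543750 bytes
= 531.0059 KB
BDP = 4350000 bits (543750 bytes)


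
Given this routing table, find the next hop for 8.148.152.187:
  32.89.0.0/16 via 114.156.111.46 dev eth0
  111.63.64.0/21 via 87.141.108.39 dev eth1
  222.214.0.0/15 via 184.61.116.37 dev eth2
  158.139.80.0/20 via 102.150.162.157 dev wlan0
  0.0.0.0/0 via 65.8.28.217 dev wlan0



Longest prefix match for 8.148.152.187:
  /16 32.89.0.0: no
  /21 111.63.64.0: no
  /15 222.214.0.0: no
  /20 158.139.80.0: no
  /0 0.0.0.0: MATCH
Selected: next-hop 65.8.28.217 via wlan0 (matched /0)


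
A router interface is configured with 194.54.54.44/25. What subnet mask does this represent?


/25 means 25 network bits, 7 host bits
Binary: 11111111111111111111111110000000
Mask: 255.255.255.128


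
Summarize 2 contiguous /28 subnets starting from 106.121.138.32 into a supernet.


Original prefix: /28
Number of subnets: 2 = 2^1
New prefix = 28 - 1 = 27
Supernet: 106.121.138.32/27


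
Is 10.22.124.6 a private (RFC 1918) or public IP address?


RFC 1918 private ranges:
  10.0.0.0/8 (10.0.0.0 - 10.255.255.255)
  172.16.0.0/12 (172.16.0.0 - 172.31.255.255)
  192.168.0.0/16 (192.168.0.0 - 192.168.255.255)
Private (in 10.0.0.0/8)


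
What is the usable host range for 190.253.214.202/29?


Network: 190.253.214.200
Broadcast: 190.253.214.207
First usable = network + 1
Last usable = broadcast - 1
Range: 190.253.214.201 to 190.253.214.206


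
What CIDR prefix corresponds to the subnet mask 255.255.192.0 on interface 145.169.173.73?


Binary: 11111111.11111111.11000000.00000000
Count leading 1s
Prefix: /18


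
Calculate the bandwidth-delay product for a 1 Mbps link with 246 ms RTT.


BDP = bandwidth * RTT
= 1 Mbps * 246 ms
= 1 * 1e6 * 246 / 1000 bits
= 246000 bits
= 30750 bytes
= 30.0293 KB
BDP = 246000 bits (30750 bytes)


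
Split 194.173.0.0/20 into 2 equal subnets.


New prefix = 20 + 1 = 21
Each subnet has 2048 addresses
  194.173.0.0/21
  194.173.8.0/21
Subnets: 194.173.0.0/21, 194.173.8.0/21


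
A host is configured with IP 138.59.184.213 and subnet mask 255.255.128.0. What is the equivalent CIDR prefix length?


Binary: 11111111.11111111.10000000.00000000
Count leading 1s
Prefix: /17


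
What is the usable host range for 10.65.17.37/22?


Network: 10.65.16.0
Broadcast: 10.65.19.255
First usable = network + 1
Last usable = broadcast - 1
Range: 10.65.16.1 to 10.65.19.254


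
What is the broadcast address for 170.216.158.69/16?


Network: 170.216.0.0/16
Host bits = 16
Set all host bits to 1:
Broadcast: 170.216.255.255


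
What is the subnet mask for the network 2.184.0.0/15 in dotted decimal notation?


/15 means 15 network bits, 17 host bits
Binary: 11111111111111100000000000000000
Mask: 255.254.0.0


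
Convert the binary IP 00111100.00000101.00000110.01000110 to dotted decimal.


00111100 = 60
00000101 = 5
00000110 = 6
01000110 = 70
IP: 60.5.6.70


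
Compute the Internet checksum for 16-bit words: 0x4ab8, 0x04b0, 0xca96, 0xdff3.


Sum all words (with carry folding):
+ 0x4ab8 = 0x4ab8
+ 0x04b0 = 0x4f68
+ 0xca96 = 0x19ff
+ 0xdff3 = 0xf9f2
One's complement: ~0xf9f2
Checksum = 0x060d


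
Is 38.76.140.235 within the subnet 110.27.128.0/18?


Subnet network: 110.27.128.0
Test IP AND mask: 38.76.128.0
No, 38.76.140.235 is not in 110.27.128.0/18


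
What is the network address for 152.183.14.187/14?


IP:   10011000.10110111.00001110.10111011
Mask: 11111111.11111100.00000000.00000000
AND operation:
Net:  10011000.10110100.00000000.00000000
Network: 152.180.0.0/14


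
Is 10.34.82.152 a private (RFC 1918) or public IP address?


RFC 1918 private ranges:
  10.0.0.0/8 (10.0.0.0 - 10.255.255.255)
  172.16.0.0/12 (172.16.0.0 - 172.31.255.255)
  192.168.0.0/16 (192.168.0.0 - 192.168.255.255)
Private (in 10.0.0.0/8)


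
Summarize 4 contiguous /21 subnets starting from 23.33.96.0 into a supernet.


Original prefix: /21
Number of subnets: 4 = 2^2
New prefix = 21 - 2 = 19
Supernet: 23.33.96.0/19


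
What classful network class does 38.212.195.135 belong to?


First octet: 38
Binary: 00100110
0xxxxxxx -> Class A (1-126)
Class A, default mask 255.0.0.0 (/8)


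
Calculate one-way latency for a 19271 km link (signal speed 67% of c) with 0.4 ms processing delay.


Speed = 0.67 * 3e5 km/s = 201000 km/s
Propagation delay = 19271 / 201000 = 0.0959 s = 95.8756 ms
Processing delay = 0.4 ms
Total one-way latency = 96.2756 ms


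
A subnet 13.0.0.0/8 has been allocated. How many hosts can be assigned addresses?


Host bits = 32 - 8 = 24
Total addresses = 2^24 = 16777216
Usable = total - 2 (network and broadcast)
Usable hosts: 16777214


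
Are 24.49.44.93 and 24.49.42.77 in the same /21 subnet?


Mask: 255.255.248.0
24.49.44.93 AND mask = 24.49.40.0
24.49.42.77 AND mask = 24.49.40.0
Yes, same subnet (24.49.40.0)


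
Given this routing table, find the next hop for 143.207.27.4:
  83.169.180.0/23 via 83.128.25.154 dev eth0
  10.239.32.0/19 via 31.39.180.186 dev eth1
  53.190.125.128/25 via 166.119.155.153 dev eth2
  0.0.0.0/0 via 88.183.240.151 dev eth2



Longest prefix match for 143.207.27.4:
  /23 83.169.180.0: no
  /19 10.239.32.0: no
  /25 53.190.125.128: no
  /0 0.0.0.0: MATCH
Selected: next-hop 88.183.240.151 via eth2 (matched /0)


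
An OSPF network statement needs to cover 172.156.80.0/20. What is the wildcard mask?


Subnet mask: 255.255.240.0
Wildcard = 255.255.255.255 - subnet mask
255 - 255 = 0
255 - 255 = 0
255 - 240 = 15
255 - 0 = 255
Wildcard: 0.0.15.255


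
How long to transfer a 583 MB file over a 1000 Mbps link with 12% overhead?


Effective throughput = 1000 * (1 - 12/100) = 880 Mbps
File size in Mb = 583 * 8 = 4664 Mb
Time = 4664 / 880
Time = 5.3 seconds


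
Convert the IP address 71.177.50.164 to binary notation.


71 = 01000111
177 = 10110001
50 = 00110010
164 = 10100100
Binary: 01000111.10110001.00110010.10100100


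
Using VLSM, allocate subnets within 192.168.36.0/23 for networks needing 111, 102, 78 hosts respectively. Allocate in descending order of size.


111 hosts -> /25 (126 usable): 192.168.36.0/25
102 hosts -> /25 (126 usable): 192.168.36.128/25
78 hosts -> /25 (126 usable): 192.168.37.0/25
Allocation: 192.168.36.0/25 (111 hosts, 126 usable); 192.168.36.128/25 (102 hosts, 126 usable); 192.168.37.0/25 (78 hosts, 126 usable)


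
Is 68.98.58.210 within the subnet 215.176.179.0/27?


Subnet network: 215.176.179.0
Test IP AND mask: 68.98.58.192
No, 68.98.58.210 is not in 215.176.179.0/27


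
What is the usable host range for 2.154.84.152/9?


Network: 2.128.0.0
Broadcast: 2.255.255.255
First usable = network + 1
Last usable = broadcast - 1
Range: 2.128.0.1 to 2.255.255.254


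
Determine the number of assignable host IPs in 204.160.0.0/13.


Host bits = 32 - 13 = 19
Total addresses = 2^19 = 524288
Usable = total - 2 (network and broadcast)
Usable hosts: 524286


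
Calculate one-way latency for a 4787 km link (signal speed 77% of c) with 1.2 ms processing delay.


Speed = 0.77 * 3e5 km/s = 231000 km/s
Propagation delay = 4787 / 231000 = 0.0207 s = 20.7229 ms
Processing delay = 1.2 ms
Total one-way latency = 21.9229 ms


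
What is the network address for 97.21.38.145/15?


IP:   01100001.00010101.00100110.10010001
Mask: 11111111.11111110.00000000.00000000
AND operation:
Net:  01100001.00010100.00000000.00000000
Network: 97.20.0.0/15


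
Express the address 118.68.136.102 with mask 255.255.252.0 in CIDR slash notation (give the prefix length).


Binary: 11111111.11111111.11111100.00000000
Count leading 1s
Prefix: /22


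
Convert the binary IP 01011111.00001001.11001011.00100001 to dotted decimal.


01011111 = 95
00001001 = 9
11001011 = 203
00100001 = 33
IP: 95.9.203.33


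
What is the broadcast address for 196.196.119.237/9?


Network: 196.128.0.0/9
Host bits = 23
Set all host bits to 1:
Broadcast: 196.255.255.255


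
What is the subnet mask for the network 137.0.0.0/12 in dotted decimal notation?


/12 means 12 network bits, 20 host bits
Binary: 11111111111100000000000000000000
Mask: 255.240.0.0


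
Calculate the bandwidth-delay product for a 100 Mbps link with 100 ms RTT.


BDP = bandwidth * RTT
= 100 Mbps * 100 ms
= 100 * 1e6 * 100 / 1000 bits
= 10000000 bits
= 1250000 bytes
= 1220.7031 KB
BDP = 10000000 bits (1250000 bytes)


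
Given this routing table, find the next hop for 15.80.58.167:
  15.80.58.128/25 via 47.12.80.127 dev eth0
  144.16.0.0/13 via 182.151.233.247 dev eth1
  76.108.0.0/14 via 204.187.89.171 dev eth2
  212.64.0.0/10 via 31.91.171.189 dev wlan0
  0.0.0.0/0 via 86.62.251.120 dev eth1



Longest prefix match for 15.80.58.167:
  /25 15.80.58.128: MATCH
  /13 144.16.0.0: no
  /14 76.108.0.0: no
  /10 212.64.0.0: no
  /0 0.0.0.0: MATCH
Selected: next-hop 47.12.80.127 via eth0 (matched /25)


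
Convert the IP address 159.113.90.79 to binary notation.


159 = 10011111
113 = 01110001
90 = 01011010
79 = 01001111
Binary: 10011111.01110001.01011010.01001111


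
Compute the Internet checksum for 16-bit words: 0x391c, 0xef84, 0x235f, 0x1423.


Sum all words (with carry folding):
+ 0x391c = 0x391c
+ 0xef84 = 0x28a1
+ 0x235f = 0x4c00
+ 0x1423 = 0x6023
One's complement: ~0x6023
Checksum = 0x9fdc


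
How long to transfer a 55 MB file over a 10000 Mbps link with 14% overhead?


Effective throughput = 10000 * (1 - 14/100) = 8600 Mbps
File size in Mb = 55 * 8 = 440 Mb
Time = 440 / 8600
Time = 0.0512 seconds


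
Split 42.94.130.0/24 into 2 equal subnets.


New prefix = 24 + 1 = 25
Each subnet has 128 addresses
  42.94.130.0/25
  42.94.130.128/25
Subnets: 42.94.130.0/25, 42.94.130.128/25


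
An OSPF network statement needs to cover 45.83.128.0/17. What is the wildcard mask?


Subnet mask: 255.255.128.0
Wildcard = 255.255.255.255 - subnet mask
255 - 255 = 0
255 - 255 = 0
255 - 128 = 127
255 - 0 = 255
Wildcard: 0.0.127.255


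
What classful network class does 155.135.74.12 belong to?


First octet: 155
Binary: 10011011
10xxxxxx -> Class B (128-191)
Class B, default mask 255.255.0.0 (/16)


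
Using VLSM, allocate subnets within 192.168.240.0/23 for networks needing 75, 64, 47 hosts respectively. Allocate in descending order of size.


75 hosts -> /25 (126 usable): 192.168.240.0/25
64 hosts -> /25 (126 usable): 192.168.240.128/25
47 hosts -> /26 (62 usable): 192.168.241.0/26
Allocation: 192.168.240.0/25 (75 hosts, 126 usable); 192.168.240.128/25 (64 hosts, 126 usable); 192.168.241.0/26 (47 hosts, 62 usable)


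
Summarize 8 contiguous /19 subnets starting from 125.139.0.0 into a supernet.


Original prefix: /19
Number of subnets: 8 = 2^3
New prefix = 19 - 3 = 16
Supernet: 125.139.0.0/16


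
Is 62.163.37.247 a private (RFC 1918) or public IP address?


RFC 1918 private ranges:
  10.0.0.0/8 (10.0.0.0 - 10.255.255.255)
  172.16.0.0/12 (172.16.0.0 - 172.31.255.255)
  192.168.0.0/16 (192.168.0.0 - 192.168.255.255)
Public (not in any RFC 1918 range)


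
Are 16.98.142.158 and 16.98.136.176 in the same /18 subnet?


Mask: 255.255.192.0
16.98.142.158 AND mask = 16.98.128.0
16.98.136.176 AND mask = 16.98.128.0
Yes, same subnet (16.98.128.0)


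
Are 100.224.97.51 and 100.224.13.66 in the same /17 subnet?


Mask: 255.255.128.0
100.224.97.51 AND mask = 100.224.0.0
100.224.13.66 AND mask = 100.224.0.0
Yes, same subnet (100.224.0.0)


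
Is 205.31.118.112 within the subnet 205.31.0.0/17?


Subnet network: 205.31.0.0
Test IP AND mask: 205.31.0.0
Yes, 205.31.118.112 is in 205.31.0.0/17


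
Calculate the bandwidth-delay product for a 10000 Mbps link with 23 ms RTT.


BDP = bandwidth * RTT
= 10000 Mbps * 23 ms
= 10000 * 1e6 * 23 / 1000 bits
= 230000000 bits
= 28750000 bytes
= 28076.1719 KB
BDP = 230000000 bits (28750000 bytes)


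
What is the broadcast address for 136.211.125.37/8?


Network: 136.0.0.0/8
Host bits = 24
Set all host bits to 1:
Broadcast: 136.255.255.255


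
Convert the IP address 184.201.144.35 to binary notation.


184 = 10111000
201 = 11001001
144 = 10010000
35 = 00100011
Binary: 10111000.11001001.10010000.00100011


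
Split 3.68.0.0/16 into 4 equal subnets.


New prefix = 16 + 2 = 18
Each subnet has 16384 addresses
  3.68.0.0/18
  3.68.64.0/18
  3.68.128.0/18
  3.68.192.0/18
Subnets: 3.68.0.0/18, 3.68.64.0/18, 3.68.128.0/18, 3.68.192.0/18


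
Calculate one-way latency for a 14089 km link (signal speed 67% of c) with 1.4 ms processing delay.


Speed = 0.67 * 3e5 km/s = 201000 km/s
Propagation delay = 14089 / 201000 = 0.0701 s = 70.0945 ms
Processing delay = 1.4 ms
Total one-way latency = 71.4945 ms


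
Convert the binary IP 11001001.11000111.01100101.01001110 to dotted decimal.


11001001 = 201
11000111 = 199
01100101 = 101
01001110 = 78
IP: 201.199.101.78


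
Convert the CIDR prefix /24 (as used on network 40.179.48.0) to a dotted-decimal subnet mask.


/24 means 24 network bits, 8 host bits
Binary: 11111111111111111111111100000000
Mask: 255.255.255.0


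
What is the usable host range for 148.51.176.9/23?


Network: 148.51.176.0
Broadcast: 148.51.177.255
First usable = network + 1
Last usable = broadcast - 1
Range: 148.51.176.1 to 148.51.177.254


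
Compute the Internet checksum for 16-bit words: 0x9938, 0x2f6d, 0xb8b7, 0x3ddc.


Sum all words (with carry folding):
+ 0x9938 = 0x9938
+ 0x2f6d = 0xc8a5
+ 0xb8b7 = 0x815d
+ 0x3ddc = 0xbf39
One's complement: ~0xbf39
Checksum = 0x40c6


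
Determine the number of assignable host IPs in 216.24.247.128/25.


Host bits = 32 - 25 = 7
Total addresses = 2^7 = 128
Usable = total - 2 (network and broadcast)
Usable hosts: 126


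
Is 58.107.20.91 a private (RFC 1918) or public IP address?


RFC 1918 private ranges:
  10.0.0.0/8 (10.0.0.0 - 10.255.255.255)
  172.16.0.0/12 (172.16.0.0 - 172.31.255.255)
  192.168.0.0/16 (192.168.0.0 - 192.168.255.255)
Public (not in any RFC 1918 range)


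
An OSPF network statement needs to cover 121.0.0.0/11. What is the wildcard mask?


Subnet mask: 255.224.0.0
Wildcard = 255.255.255.255 - subnet mask
255 - 255 = 0
255 - 224 = 31
255 - 0 = 255
255 - 0 = 255
Wildcard: 0.31.255.255


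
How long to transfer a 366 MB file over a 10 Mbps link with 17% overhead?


Effective throughput = 10 * (1 - 17/100) = 8.3 Mbps
File size in Mb = 366 * 8 = 2928 Mb
Time = 2928 / 8.3
Time = 352.7711 seconds


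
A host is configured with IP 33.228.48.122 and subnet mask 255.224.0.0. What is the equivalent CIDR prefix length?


Binary: 11111111.11100000.00000000.00000000
Count leading 1s
Prefix: /11


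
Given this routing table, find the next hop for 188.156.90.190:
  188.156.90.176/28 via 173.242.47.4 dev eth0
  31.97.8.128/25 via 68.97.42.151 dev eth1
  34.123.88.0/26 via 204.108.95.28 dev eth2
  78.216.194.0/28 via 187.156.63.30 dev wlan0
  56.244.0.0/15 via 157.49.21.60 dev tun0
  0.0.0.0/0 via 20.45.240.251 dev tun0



Longest prefix match for 188.156.90.190:
  /28 188.156.90.176: MATCH
  /25 31.97.8.128: no
  /26 34.123.88.0: no
  /28 78.216.194.0: no
  /15 56.244.0.0: no
  /0 0.0.0.0: MATCH
Selected: next-hop 173.242.47.4 via eth0 (matched /28)


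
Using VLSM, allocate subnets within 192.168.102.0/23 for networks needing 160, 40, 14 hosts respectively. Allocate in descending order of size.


160 hosts -> /24 (254 usable): 192.168.102.0/24
40 hosts -> /26 (62 usable): 192.168.103.0/26
14 hosts -> /28 (14 usable): 192.168.103.64/28
Allocation: 192.168.102.0/24 (160 hosts, 254 usable); 192.168.103.0/26 (40 hosts, 62 usable); 192.168.103.64/28 (14 hosts, 14 usable)


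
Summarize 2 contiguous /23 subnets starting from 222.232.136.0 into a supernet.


Original prefix: /23
Number of subnets: 2 = 2^1
New prefix = 23 - 1 = 22
Supernet: 222.232.136.0/22


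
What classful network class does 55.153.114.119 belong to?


First octet: 55
Binary: 00110111
0xxxxxxx -> Class A (1-126)
Class A, default mask 255.0.0.0 (/8)


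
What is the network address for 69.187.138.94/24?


IP:   01000101.10111011.10001010.01011110
Mask: 11111111.11111111.11111111.00000000
AND operation:
Net:  01000101.10111011.10001010.00000000
Network: 69.187.138.0/24


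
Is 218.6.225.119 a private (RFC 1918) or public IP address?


RFC 1918 private ranges:
  10.0.0.0/8 (10.0.0.0 - 10.255.255.255)
  172.16.0.0/12 (172.16.0.0 - 172.31.255.255)
  192.168.0.0/16 (192.168.0.0 - 192.168.255.255)
Public (not in any RFC 1918 range)


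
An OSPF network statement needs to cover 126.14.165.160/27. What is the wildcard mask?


Subnet mask: 255.255.255.224
Wildcard = 255.255.255.255 - subnet mask
255 - 255 = 0
255 - 255 = 0
255 - 255 = 0
255 - 224 = 31
Wildcard: 0.0.0.31


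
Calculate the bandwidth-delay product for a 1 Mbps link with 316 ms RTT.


BDP = bandwidth * RTT
= 1 Mbps * 316 ms
= 1 * 1e6 * 316 / 1000 bits
= 316000 bits
= 39500 bytes
= 38.5742 KB
BDP = 316000 bits (39500 bytes)


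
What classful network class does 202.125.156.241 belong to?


First octet: 202
Binary: 11001010
110xxxxx -> Class C (192-223)
Class C, default mask 255.255.255.0 (/24)


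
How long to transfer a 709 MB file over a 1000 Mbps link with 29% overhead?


Effective throughput = 1000 * (1 - 29/100) = 710 Mbps
File size in Mb = 709 * 8 = 5672 Mb
Time = 5672 / 710
Time = 7.9887 seconds


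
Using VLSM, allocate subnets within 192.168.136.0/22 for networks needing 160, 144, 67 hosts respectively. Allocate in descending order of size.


160 hosts -> /24 (254 usable): 192.168.136.0/24
144 hosts -> /24 (254 usable): 192.168.137.0/24
67 hosts -> /25 (126 usable): 192.168.138.0/25
Allocation: 192.168.136.0/24 (160 hosts, 254 usable); 192.168.137.0/24 (144 hosts, 254 usable); 192.168.138.0/25 (67 hosts, 126 usable)


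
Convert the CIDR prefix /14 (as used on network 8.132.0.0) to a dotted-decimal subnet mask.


/14 means 14 network bits, 18 host bits
Binary: 11111111111111000000000000000000
Mask: 255.252.0.0


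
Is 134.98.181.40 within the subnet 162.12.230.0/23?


Subnet network: 162.12.230.0
Test IP AND mask: 134.98.180.0
No, 134.98.181.40 is not in 162.12.230.0/23


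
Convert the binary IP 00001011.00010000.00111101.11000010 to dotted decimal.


00001011 = 11
00010000 = 16
00111101 = 61
11000010 = 194
IP: 11.16.61.194


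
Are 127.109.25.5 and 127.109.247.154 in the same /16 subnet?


Mask: 255.255.0.0
127.109.25.5 AND mask = 127.109.0.0
127.109.247.154 AND mask = 127.109.0.0
Yes, same subnet (127.109.0.0)


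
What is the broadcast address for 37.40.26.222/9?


Network: 37.0.0.0/9
Host bits = 23
Set all host bits to 1:
Broadcast: 37.127.255.255


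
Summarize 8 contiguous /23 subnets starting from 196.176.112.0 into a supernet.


Original prefix: /23
Number of subnets: 8 = 2^3
New prefix = 23 - 3 = 20
Supernet: 196.176.112.0/20


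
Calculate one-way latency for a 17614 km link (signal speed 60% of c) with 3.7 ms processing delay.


Speed = 0.6 * 3e5 km/s = 180000 km/s
Propagation delay = 17614 / 180000 = 0.0979 s = 97.8556 ms
Processing delay = 3.7 ms
Total one-way latency = 101.5556 ms


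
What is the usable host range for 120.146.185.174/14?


Network: 120.144.0.0
Broadcast: 120.147.255.255
First usable = network + 1
Last usable = broadcast - 1
Range: 120.144.0.1 to 120.147.255.254


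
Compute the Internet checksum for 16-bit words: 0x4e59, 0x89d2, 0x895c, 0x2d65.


Sum all words (with carry folding):
+ 0x4e59 = 0x4e59
+ 0x89d2 = 0xd82b
+ 0x895c = 0x6188
+ 0x2d65 = 0x8eed
One's complement: ~0x8eed
Checksum = 0x7112


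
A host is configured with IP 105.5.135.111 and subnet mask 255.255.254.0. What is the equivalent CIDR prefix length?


Binary: 11111111.11111111.11111110.00000000
Count leading 1s
Prefix: /23


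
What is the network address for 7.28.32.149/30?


IP:   00000111.00011100.00100000.10010101
Mask: 11111111.11111111.11111111.11111100
AND operation:
Net:  00000111.00011100.00100000.10010100
Network: 7.28.32.148/30


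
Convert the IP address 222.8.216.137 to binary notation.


222 = 11011110
8 = 00001000
216 = 11011000
137 = 10001001
Binary: 11011110.00001000.11011000.10001001


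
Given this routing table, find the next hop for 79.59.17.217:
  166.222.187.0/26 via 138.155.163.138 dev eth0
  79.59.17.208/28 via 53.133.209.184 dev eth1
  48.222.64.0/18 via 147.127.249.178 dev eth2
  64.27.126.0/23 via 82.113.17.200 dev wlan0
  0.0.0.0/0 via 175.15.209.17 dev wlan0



Longest prefix match for 79.59.17.217:
  /26 166.222.187.0: no
  /28 79.59.17.208: MATCH
  /18 48.222.64.0: no
  /23 64.27.126.0: no
  /0 0.0.0.0: MATCH
Selected: next-hop 53.133.209.184 via eth1 (matched /28)


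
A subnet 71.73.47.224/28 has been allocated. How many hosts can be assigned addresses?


Host bits = 32 - 28 = 4
Total addresses = 2^4 = 16
Usable = total - 2 (network and broadcast)
Usable hosts: 14


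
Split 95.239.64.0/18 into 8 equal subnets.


New prefix = 18 + 3 = 21
Each subnet has 2048 addresses
  95.239.64.0/21
  95.239.72.0/21
  95.239.80.0/21
  95.239.88.0/21
  95.239.96.0/21
  95.239.104.0/21
  95.239.112.0/21
  95.239.120.0/21
Subnets: 95.239.64.0/21, 95.239.72.0/21, 95.239.80.0/21, 95.239.88.0/21, 95.239.96.0/21, 95.239.104.0/21, 95.239.112.0/21, 95.239.120.0/21


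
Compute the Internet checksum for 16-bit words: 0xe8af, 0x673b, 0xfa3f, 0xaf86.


Sum all words (with carry folding):
+ 0xe8af = 0xe8af
+ 0x673b = 0x4feb
+ 0xfa3f = 0x4a2b
+ 0xaf86 = 0xf9b1
One's complement: ~0xf9b1
Checksum = 0x064e


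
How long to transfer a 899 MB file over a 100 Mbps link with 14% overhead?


Effective throughput = 100 * (1 - 14/100) = 86 Mbps
File size in Mb = 899 * 8 = 7192 Mb
Time = 7192 / 86
Time = 83.6279 seconds


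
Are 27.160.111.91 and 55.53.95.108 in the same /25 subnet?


Mask: 255.255.255.128
27.160.111.91 AND mask = 27.160.111.0
55.53.95.108 AND mask = 55.53.95.0
No, different subnets (27.160.111.0 vs 55.53.95.0)


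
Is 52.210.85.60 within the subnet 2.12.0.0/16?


Subnet network: 2.12.0.0
Test IP AND mask: 52.210.0.0
No, 52.210.85.60 is not in 2.12.0.0/16


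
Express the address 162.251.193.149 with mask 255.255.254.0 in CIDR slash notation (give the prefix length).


Binary: 11111111.11111111.11111110.00000000
Count leading 1s
Prefix: /23


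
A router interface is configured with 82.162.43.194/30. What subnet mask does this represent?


/30 means 30 network bits, 2 host bits
Binary: 11111111111111111111111111111100
Mask: 255.255.255.252


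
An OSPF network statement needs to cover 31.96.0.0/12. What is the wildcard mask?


Subnet mask: 255.240.0.0
Wildcard = 255.255.255.255 - subnet mask
255 - 255 = 0
255 - 240 = 15
255 - 0 = 255
255 - 0 = 255
Wildcard: 0.15.255.255


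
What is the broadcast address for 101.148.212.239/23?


Network: 101.148.212.0/23
Host bits = 9
Set all host bits to 1:
Broadcast: 101.148.213.255


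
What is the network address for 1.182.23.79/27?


IP:   00000001.10110110.00010111.01001111
Mask: 11111111.11111111.11111111.11100000
AND operation:
Net:  00000001.10110110.00010111.01000000
Network: 1.182.23.64/27


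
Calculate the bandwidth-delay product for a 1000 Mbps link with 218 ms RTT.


BDP = bandwidth * RTT
= 1000 Mbps * 218 ms
= 1000 * 1e6 * 218 / 1000 bits
= 218000000 bits
= 27250000 bytes
= 26611.3281 KB
BDP = 218000000 bits (27250000 bytes)


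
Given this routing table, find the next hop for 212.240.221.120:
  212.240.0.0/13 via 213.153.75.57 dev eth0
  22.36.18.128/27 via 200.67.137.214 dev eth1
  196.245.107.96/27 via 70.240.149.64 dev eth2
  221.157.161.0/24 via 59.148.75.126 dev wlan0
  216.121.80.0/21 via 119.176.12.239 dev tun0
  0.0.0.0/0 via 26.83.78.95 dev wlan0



Longest prefix match for 212.240.221.120:
  /13 212.240.0.0: MATCH
  /27 22.36.18.128: no
  /27 196.245.107.96: no
  /24 221.157.161.0: no
  /21 216.121.80.0: no
  /0 0.0.0.0: MATCH
Selected: next-hop 213.153.75.57 via eth0 (matched /13)


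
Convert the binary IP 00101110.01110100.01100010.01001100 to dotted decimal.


00101110 = 46
01110100 = 116
01100010 = 98
01001100 = 76
IP: 46.116.98.76


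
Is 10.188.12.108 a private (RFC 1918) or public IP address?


RFC 1918 private ranges:
  10.0.0.0/8 (10.0.0.0 - 10.255.255.255)
  172.16.0.0/12 (172.16.0.0 - 172.31.255.255)
  192.168.0.0/16 (192.168.0.0 - 192.168.255.255)
Private (in 10.0.0.0/8)


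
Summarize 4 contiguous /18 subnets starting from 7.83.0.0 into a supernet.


Original prefix: /18
Number of subnets: 4 = 2^2
New prefix = 18 - 2 = 16
Supernet: 7.83.0.0/16


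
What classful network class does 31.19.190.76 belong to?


First octet: 31
Binary: 00011111
0xxxxxxx -> Class A (1-126)
Class A, default mask 255.0.0.0 (/8)


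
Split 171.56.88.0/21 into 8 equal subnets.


New prefix = 21 + 3 = 24
Each subnet has 256 addresses
  171.56.88.0/24
  171.56.89.0/24
  171.56.90.0/24
  171.56.91.0/24
  171.56.92.0/24
  171.56.93.0/24
  171.56.94.0/24
  171.56.95.0/24
Subnets: 171.56.88.0/24, 171.56.89.0/24, 171.56.90.0/24, 171.56.91.0/24, 171.56.92.0/24, 171.56.93.0/24, 171.56.94.0/24, 171.56.95.0/24


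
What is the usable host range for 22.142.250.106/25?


Network: 22.142.250.0
Broadcast: 22.142.250.127
First usable = network + 1
Last usable = broadcast - 1
Range: 22.142.250.1 to 22.142.250.126


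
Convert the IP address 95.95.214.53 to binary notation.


95 = 01011111
95 = 01011111
214 = 11010110
53 = 00110101
Binary: 01011111.01011111.11010110.00110101


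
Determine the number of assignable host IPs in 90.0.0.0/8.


Host bits = 32 - 8 = 24
Total addresses = 2^24 = 16777216
Usable = total - 2 (network and broadcast)
Usable hosts: 16777214


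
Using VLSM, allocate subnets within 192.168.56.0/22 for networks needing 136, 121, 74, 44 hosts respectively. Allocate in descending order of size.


136 hosts -> /24 (254 usable): 192.168.56.0/24
121 hosts -> /25 (126 usable): 192.168.57.0/25
74 hosts -> /25 (126 usable): 192.168.57.128/25
44 hosts -> /26 (62 usable): 192.168.58.0/26
Allocation: 192.168.56.0/24 (136 hosts, 254 usable); 192.168.57.0/25 (121 hosts, 126 usable); 192.168.57.128/25 (74 hosts, 126 usable); 192.168.58.0/26 (44 hosts, 62 usable)


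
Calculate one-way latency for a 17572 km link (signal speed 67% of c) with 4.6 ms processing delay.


Speed = 0.67 * 3e5 km/s = 201000 km/s
Propagation delay = 17572 / 201000 = 0.0874 s = 87.4229 ms
Processing delay = 4.6 ms
Total one-way latency = 92.0229 ms


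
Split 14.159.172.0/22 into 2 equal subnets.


New prefix = 22 + 1 = 23
Each subnet has 512 addresses
  14.159.172.0/23
  14.159.174.0/23
Subnets: 14.159.172.0/23, 14.159.174.0/23


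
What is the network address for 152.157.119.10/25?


IP:   10011000.10011101.01110111.00001010
Mask: 11111111.11111111.11111111.10000000
AND operation:
Net:  10011000.10011101.01110111.00000000
Network: 152.157.119.0/25


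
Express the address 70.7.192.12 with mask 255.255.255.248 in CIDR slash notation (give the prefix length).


Binary: 11111111.11111111.11111111.11111000
Count leading 1s
Prefix: /29


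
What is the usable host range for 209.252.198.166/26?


Network: 209.252.198.128
Broadcast: 209.252.198.191
First usable = network + 1
Last usable = broadcast - 1
Range: 209.252.198.129 to 209.252.198.190


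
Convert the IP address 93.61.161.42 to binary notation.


93 = 01011101
61 = 00111101
161 = 10100001
42 = 00101010
Binary: 01011101.00111101.10100001.00101010


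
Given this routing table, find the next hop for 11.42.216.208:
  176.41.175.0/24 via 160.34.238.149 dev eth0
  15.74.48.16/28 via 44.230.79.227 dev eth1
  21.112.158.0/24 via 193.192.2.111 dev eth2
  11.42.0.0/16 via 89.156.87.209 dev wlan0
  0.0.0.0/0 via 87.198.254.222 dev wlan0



Longest prefix match for 11.42.216.208:
  /24 176.41.175.0: no
  /28 15.74.48.16: no
  /24 21.112.158.0: no
  /16 11.42.0.0: MATCH
  /0 0.0.0.0: MATCH
Selected: next-hop 89.156.87.209 via wlan0 (matched /16)


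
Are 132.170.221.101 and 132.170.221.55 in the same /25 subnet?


Mask: 255.255.255.128
132.170.221.101 AND mask = 132.170.221.0
132.170.221.55 AND mask = 132.170.221.0
Yes, same subnet (132.170.221.0)


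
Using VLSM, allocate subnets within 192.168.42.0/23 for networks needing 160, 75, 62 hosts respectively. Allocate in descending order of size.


160 hosts -> /24 (254 usable): 192.168.42.0/24
75 hosts -> /25 (126 usable): 192.168.43.0/25
62 hosts -> /26 (62 usable): 192.168.43.128/26
Allocation: 192.168.42.0/24 (160 hosts, 254 usable); 192.168.43.0/25 (75 hosts, 126 usable); 192.168.43.128/26 (62 hosts, 62 usable)


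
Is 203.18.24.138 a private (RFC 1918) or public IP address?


RFC 1918 private ranges:
  10.0.0.0/8 (10.0.0.0 - 10.255.255.255)
  172.16.0.0/12 (172.16.0.0 - 172.31.255.255)
  192.168.0.0/16 (192.168.0.0 - 192.168.255.255)
Public (not in any RFC 1918 range)


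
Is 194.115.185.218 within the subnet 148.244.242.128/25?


Subnet network: 148.244.242.128
Test IP AND mask: 194.115.185.128
No, 194.115.185.218 is not in 148.244.242.128/25


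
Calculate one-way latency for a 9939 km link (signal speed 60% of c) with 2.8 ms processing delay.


Speed = 0.6 * 3e5 km/s = 180000 km/s
Propagation delay = 9939 / 180000 = 0.0552 s = 55.2167 ms
Processing delay = 2.8 ms
Total one-way latency = 58.0167 ms


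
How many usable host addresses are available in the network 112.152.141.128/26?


Host bits = 32 - 26 = 6
Total addresses = 2^6 = 64
Usable = total - 2 (network and broadcast)
Usable hosts: 62


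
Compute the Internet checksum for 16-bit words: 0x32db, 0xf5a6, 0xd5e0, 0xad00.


Sum all words (with carry folding):
+ 0x32db = 0x32db
+ 0xf5a6 = 0x2882
+ 0xd5e0 = 0xfe62
+ 0xad00 = 0xab63
One's complement: ~0xab63
Checksum = 0x549c


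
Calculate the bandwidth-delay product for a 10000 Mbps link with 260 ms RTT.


BDP = bandwidth * RTT
= 10000 Mbps * 260 ms
= 10000 * 1e6 * 260 / 1000 bits
= 2600000000 bits
= 325000000 bytes
= 317382.8125 KB
BDP = 2600000000 bits (325000000 bytes)


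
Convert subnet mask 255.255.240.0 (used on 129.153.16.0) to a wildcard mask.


Subnet mask: 255.255.240.0
Wildcard = 255.255.255.255 - subnet mask
255 - 255 = 0
255 - 255 = 0
255 - 240 = 15
255 - 0 = 255
Wildcard: 0.0.15.255


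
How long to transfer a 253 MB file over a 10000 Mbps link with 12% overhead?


Effective throughput = 10000 * (1 - 12/100) = 8800 Mbps
File size in Mb = 253 * 8 = 2024 Mb
Time = 2024 / 8800
Time = 0.23 seconds


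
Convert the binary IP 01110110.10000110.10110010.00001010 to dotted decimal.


01110110 = 118
10000110 = 134
10110010 = 178
00001010 = 10
IP: 118.134.178.10


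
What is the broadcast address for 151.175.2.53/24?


Network: 151.175.2.0/24
Host bits = 8
Set all host bits to 1:
Broadcast: 151.175.2.255


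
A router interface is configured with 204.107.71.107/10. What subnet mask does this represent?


/10 means 10 network bits, 22 host bits
Binary: 11111111110000000000000000000000
Mask: 255.192.0.0


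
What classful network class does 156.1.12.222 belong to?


First octet: 156
Binary: 10011100
10xxxxxx -> Class B (128-191)
Class B, default mask 255.255.0.0 (/16)


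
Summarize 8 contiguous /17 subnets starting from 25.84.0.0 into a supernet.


Original prefix: /17
Number of subnets: 8 = 2^3
New prefix = 17 - 3 = 14
Supernet: 25.84.0.0/14


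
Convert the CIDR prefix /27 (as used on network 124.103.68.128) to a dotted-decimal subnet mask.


/27 means 27 network bits, 5 host bits
Binary: 11111111111111111111111111100000
Mask: 255.255.255.224


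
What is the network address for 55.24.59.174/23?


IP:   00110111.00011000.00111011.10101110
Mask: 11111111.11111111.11111110.00000000
AND operation:
Net:  00110111.00011000.00111010.00000000
Network: 55.24.58.0/23


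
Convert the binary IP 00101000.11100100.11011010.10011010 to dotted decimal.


00101000 = 40
11100100 = 228
11011010 = 218
10011010 = 154
IP: 40.228.218.154


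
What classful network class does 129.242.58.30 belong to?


First octet: 129
Binary: 10000001
10xxxxxx -> Class B (128-191)
Class B, default mask 255.255.0.0 (/16)


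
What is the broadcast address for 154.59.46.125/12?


Network: 154.48.0.0/12
Host bits = 20
Set all host bits to 1:
Broadcast: 154.63.255.255


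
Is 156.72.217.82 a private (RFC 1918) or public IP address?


RFC 1918 private ranges:
  10.0.0.0/8 (10.0.0.0 - 10.255.255.255)
  172.16.0.0/12 (172.16.0.0 - 172.31.255.255)
  192.168.0.0/16 (192.168.0.0 - 192.168.255.255)
Public (not in any RFC 1918 range)
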